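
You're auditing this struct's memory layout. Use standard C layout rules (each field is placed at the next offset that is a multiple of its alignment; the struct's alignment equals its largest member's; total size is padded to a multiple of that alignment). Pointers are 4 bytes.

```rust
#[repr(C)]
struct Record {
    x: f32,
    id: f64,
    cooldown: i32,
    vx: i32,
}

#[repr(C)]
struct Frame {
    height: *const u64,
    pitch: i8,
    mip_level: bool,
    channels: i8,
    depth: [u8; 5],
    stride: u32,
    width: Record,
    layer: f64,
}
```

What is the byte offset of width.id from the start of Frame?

24

Record: x at 0 (size 4, align 4) → ends 4; pad 4 to align 8 for id; id at 8 (size 8, align 8) → ends 16; cooldown at 16 (size 4, align 4) → ends 20; vx at 20 (size 4, align 4) → ends 24; total 24 bytes, alignment 8
height at 0 (size 4, align 4) → ends 4
pitch at 4 (size 1, align 1) → ends 5
mip_level at 5 (size 1, align 1) → ends 6
channels at 6 (size 1, align 1) → ends 7
depth at 7 (size 5, align 1) → ends 12
stride at 12 (size 4, align 4) → ends 16
width at 16 (size 24, align 8) → ends 40
within Record: id at 8
16 + 8 = 24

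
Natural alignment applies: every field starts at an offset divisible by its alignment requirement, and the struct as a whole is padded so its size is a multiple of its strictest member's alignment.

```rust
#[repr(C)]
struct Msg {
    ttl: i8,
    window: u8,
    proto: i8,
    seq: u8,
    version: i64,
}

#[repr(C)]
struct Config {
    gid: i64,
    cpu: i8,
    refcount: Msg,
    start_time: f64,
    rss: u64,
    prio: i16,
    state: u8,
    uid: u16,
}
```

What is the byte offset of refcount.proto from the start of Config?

18

Msg: @0: ttl [1B, align 1] → 1; @1: window [1B, align 1] → 2; @2: proto [1B, align 1] → 3; @3: seq [1B, align 1] → 4; +4 pad (align 8); @8: version [8B, align 8] → 16; size 16, align 8
@0: gid [8B, align 8] → 8
@8: cpu [1B, align 1] → 9
+7 pad (align 8)
@16: refcount [16B, align 8] → 32
within Msg: proto at 2
16 + 2 = 18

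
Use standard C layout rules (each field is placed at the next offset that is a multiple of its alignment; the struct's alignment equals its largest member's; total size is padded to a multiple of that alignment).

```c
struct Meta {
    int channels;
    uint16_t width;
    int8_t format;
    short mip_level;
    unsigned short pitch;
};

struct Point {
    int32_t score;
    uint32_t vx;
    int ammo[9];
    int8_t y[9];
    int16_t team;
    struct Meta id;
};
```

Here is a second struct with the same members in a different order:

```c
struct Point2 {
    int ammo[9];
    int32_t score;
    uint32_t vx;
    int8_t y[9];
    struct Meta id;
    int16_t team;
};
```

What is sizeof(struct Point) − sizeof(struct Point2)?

Meta: @0: channels [4B, align 4] → 4; @4: width [2B, align 2] → 6; @6: format [1B, align 1] → 7; +1 pad (align 2); @8: mip_level [2B, align 2] → 10; @10: pitch [2B, align 2] → 12; size 12, align 4
@0: score [4B, align 4] → 4
@4: vx [4B, align 4] → 8
@8: ammo [36B, align 4] → 44
@44: y [9B, align 1] → 53
+1 pad (align 2)
@54: team [2B, align 2] → 56
@56: id [12B, align 4] → 68
size 68, align 4
— Point2 —
@0: ammo [36B, align 4] → 36
@36: score [4B, align 4] → 40
@40: vx [4B, align 4] → 44
@44: y [9B, align 1] → 53
+3 pad (align 4)
@56: id [12B, align 4] → 68
@68: team [2B, align 2] → 70
+2 tail pad (align 4)
size 72, align 4
68 − 72 = -4

-4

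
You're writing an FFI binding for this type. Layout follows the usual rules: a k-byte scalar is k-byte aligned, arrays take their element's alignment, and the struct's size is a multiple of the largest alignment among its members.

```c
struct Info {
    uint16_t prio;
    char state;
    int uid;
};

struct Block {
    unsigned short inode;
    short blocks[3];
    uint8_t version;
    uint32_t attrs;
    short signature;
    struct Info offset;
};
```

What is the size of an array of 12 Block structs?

Info: @0: prio [2B, align 2] → 2; @2: state [1B, align 1] → 3; +1 pad (align 4); @4: uid [4B, align 4] → 8; size 8, align 4
@0: inode [2B, align 2] → 2
@2: blocks [6B, align 2] → 8
@8: version [1B, align 1] → 9
+3 pad (align 4)
@12: attrs [4B, align 4] → 16
@16: signature [2B, align 2] → 18
+2 pad (align 4)
@20: offset [8B, align 4] → 28
size 28, align 4
array of 12: 12 × 28 = 336

336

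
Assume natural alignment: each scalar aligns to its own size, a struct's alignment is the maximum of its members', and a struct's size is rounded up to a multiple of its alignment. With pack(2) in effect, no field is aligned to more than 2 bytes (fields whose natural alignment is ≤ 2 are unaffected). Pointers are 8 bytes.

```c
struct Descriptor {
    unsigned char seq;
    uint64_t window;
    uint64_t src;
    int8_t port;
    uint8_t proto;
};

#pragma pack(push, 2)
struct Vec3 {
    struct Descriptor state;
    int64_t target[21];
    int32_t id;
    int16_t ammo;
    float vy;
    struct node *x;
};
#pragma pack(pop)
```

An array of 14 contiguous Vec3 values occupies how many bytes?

3052

Descriptor: @0: seq [1B, align 1] → 1; +7 pad (align 8); @8: window [8B, align 8] → 16; @16: src [8B, align 8] → 24; @24: port [1B, align 1] → 25; @25: proto [1B, align 1] → 26; +6 tail pad (align 8); size 32, align 8
@0: state [32B, align 2] → 32
@32: target [168B, align 2] → 200
@200: id [4B, align 2] → 204
@204: ammo [2B, align 2] → 206
@206: vy [4B, align 2] → 210
@210: x [8B, align 2] → 218
size 218, align 2
array of 14: 14 × 218 = 3052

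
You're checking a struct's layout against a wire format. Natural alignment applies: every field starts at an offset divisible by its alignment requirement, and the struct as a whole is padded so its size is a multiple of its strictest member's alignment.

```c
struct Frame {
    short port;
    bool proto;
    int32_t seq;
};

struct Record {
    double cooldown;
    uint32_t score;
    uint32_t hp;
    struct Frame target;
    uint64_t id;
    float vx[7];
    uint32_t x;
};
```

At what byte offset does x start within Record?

Frame: @0: port [2B, align 2] → 2; @2: proto [1B, align 1] → 3; +1 pad (align 4); @4: seq [4B, align 4] → 8; size 8, align 4
@0: cooldown [8B, align 8] → 8
@8: score [4B, align 4] → 12
@12: hp [4B, align 4] → 16
@16: target [8B, align 4] → 24
@24: id [8B, align 8] → 32
@32: vx [28B, align 4] → 60
@60: x [4B, align 4] → 64

60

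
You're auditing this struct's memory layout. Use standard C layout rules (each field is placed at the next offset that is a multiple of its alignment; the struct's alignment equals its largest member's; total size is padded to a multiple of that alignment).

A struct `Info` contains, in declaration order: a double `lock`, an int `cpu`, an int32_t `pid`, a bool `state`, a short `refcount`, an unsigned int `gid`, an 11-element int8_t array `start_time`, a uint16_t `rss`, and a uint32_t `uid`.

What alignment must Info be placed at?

8

member alignments: lock=8, cpu=4, pid=4, state=1, refcount=2, gid=4, start_time=1, rss=2, uid=4
max = 8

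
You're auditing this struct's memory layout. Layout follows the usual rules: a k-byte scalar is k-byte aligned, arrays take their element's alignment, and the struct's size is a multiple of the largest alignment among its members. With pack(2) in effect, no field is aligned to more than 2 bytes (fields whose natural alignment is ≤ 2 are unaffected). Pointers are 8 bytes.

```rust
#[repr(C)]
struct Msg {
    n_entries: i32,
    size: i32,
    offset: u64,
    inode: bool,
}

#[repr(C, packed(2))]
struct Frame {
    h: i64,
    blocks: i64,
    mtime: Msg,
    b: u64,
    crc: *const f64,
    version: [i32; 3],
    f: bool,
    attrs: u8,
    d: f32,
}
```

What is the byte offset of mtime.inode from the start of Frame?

Msg: @0: n_entries [4B, align 4] → 4; @4: size [4B, align 4] → 8; @8: offset [8B, align 8] → 16; @16: inode [1B, align 1] → 17; +7 tail pad (align 8); size 24, align 8
@0: h [8B, align 2] → 8
@8: blocks [8B, align 2] → 16
@16: mtime [24B, align 2] → 40
within Msg: inode at 16
16 + 16 = 32

32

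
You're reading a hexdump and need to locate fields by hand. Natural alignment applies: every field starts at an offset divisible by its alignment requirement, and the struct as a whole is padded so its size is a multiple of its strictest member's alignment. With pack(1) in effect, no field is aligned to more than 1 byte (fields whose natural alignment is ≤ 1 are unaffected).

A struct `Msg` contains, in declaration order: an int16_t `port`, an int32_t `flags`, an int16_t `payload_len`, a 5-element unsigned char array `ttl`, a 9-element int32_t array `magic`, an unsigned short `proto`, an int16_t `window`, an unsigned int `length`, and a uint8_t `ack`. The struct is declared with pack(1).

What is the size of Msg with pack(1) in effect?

58

@0: port [2B, align 1] → 2
@2: flags [4B, align 1] → 6
@6: payload_len [2B, align 1] → 8
@8: ttl [5B, align 1] → 13
@13: magic [36B, align 1] → 49
@49: proto [2B, align 1] → 51
@51: window [2B, align 1] → 53
@53: length [4B, align 1] → 57
@57: ack [1B, align 1] → 58
size 58, align 1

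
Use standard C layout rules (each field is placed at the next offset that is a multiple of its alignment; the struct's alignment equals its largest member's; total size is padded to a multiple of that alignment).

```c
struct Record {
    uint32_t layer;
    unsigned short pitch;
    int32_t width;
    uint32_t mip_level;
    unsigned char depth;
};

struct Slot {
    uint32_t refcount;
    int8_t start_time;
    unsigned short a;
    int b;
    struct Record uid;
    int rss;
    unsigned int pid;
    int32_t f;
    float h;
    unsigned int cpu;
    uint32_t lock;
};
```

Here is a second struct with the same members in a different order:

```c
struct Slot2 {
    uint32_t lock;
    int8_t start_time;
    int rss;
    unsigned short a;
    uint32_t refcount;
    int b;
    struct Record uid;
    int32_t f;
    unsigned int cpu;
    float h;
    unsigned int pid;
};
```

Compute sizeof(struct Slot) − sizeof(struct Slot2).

Record: layer at 0 (size 4, align 4) → ends 4; pitch at 4 (size 2, align 2) → ends 6; pad 2 to align 4 for width; width at 8 (size 4, align 4) → ends 12; mip_level at 12 (size 4, align 4) → ends 16; depth at 16 (size 1, align 1) → ends 17; tail pad 3 to reach multiple of 4; total 20 bytes, alignment 4
refcount at 0 (size 4, align 4) → ends 4
start_time at 4 (size 1, align 1) → ends 5
pad 1 to align 2 for a
a at 6 (size 2, align 2) → ends 8
b at 8 (size 4, align 4) → ends 12
uid at 12 (size 20, align 4) → ends 32
rss at 32 (size 4, align 4) → ends 36
pid at 36 (size 4, align 4) → ends 40
f at 40 (size 4, align 4) → ends 44
h at 44 (size 4, align 4) → ends 48
cpu at 48 (size 4, align 4) → ends 52
lock at 52 (size 4, align 4) → ends 56
total 56 bytes, alignment 4
— Slot2 —
lock at 0 (size 4, align 4) → ends 4
start_time at 4 (size 1, align 1) → ends 5
pad 3 to align 4 for rss
rss at 8 (size 4, align 4) → ends 12
a at 12 (size 2, align 2) → ends 14
pad 2 to align 4 for refcount
refcount at 16 (size 4, align 4) → ends 20
b at 20 (size 4, align 4) → ends 24
uid at 24 (size 20, align 4) → ends 44
f at 44 (size 4, align 4) → ends 48
cpu at 48 (size 4, align 4) → ends 52
h at 52 (size 4, align 4) → ends 56
pid at 56 (size 4, align 4) → ends 60
total 60 bytes, alignment 4
56 − 60 = -4

-4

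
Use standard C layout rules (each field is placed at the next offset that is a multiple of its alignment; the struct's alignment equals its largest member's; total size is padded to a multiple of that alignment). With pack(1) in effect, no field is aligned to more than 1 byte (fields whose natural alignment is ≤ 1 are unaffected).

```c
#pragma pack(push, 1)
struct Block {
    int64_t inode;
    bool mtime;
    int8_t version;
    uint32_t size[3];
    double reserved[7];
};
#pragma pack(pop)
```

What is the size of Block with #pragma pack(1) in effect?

78

0..8  inode  (8B, 1-aligned)
8..9  mtime  (1B, 1-aligned)
9..10  version  (1B, 1-aligned)
10..22  size  (12B, 1-aligned)
22..78  reserved  (56B, 1-aligned)
sizeof = 78, alignof = 1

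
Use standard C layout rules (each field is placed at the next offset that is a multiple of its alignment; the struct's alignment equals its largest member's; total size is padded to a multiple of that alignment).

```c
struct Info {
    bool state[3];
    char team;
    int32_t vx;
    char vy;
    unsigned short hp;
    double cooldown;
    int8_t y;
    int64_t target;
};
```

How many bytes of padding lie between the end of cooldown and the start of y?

0

state at 0 (size 3, align 1) → ends 3
team at 3 (size 1, align 1) → ends 4
vx at 4 (size 4, align 4) → ends 8
vy at 8 (size 1, align 1) → ends 9
pad 1 to align 2 for hp
hp at 10 (size 2, align 2) → ends 12
pad 4 to align 8 for cooldown
cooldown at 16 (size 8, align 8) → ends 24
y at 24 (size 1, align 1) → ends 25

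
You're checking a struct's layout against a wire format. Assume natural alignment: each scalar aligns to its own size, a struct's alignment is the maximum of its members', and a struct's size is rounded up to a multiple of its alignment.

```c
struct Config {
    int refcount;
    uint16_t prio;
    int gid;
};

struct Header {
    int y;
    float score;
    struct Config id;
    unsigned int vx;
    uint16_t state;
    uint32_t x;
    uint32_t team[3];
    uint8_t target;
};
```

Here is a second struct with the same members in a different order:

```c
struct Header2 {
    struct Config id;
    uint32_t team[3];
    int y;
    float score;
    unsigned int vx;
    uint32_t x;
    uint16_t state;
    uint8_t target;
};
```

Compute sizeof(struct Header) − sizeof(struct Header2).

4

Config: refcount at 0 (size 4, align 4) → ends 4; prio at 4 (size 2, align 2) → ends 6; pad 2 to align 4 for gid; gid at 8 (size 4, align 4) → ends 12; total 12 bytes, alignment 4
y at 0 (size 4, align 4) → ends 4
score at 4 (size 4, align 4) → ends 8
id at 8 (size 12, align 4) → ends 20
vx at 20 (size 4, align 4) → ends 24
state at 24 (size 2, align 2) → ends 26
pad 2 to align 4 for x
x at 28 (size 4, align 4) → ends 32
team at 32 (size 12, align 4) → ends 44
target at 44 (size 1, align 1) → ends 45
tail pad 3 to reach multiple of 4
total 48 bytes, alignment 4
— Header2 —
id at 0 (size 12, align 4) → ends 12
team at 12 (size 12, align 4) → ends 24
y at 24 (size 4, align 4) → ends 28
score at 28 (size 4, align 4) → ends 32
vx at 32 (size 4, align 4) → ends 36
x at 36 (size 4, align 4) → ends 40
state at 40 (size 2, align 2) → ends 42
target at 42 (size 1, align 1) → ends 43
tail pad 1 to reach multiple of 4
total 44 bytes, alignment 4
48 − 44 = 4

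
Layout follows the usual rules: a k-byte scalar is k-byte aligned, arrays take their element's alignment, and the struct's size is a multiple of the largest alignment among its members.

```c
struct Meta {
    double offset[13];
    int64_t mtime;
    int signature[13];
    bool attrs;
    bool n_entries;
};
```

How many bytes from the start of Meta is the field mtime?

0..104  offset  (104B, 8-aligned)
104..112  mtime  (8B, 8-aligned)

104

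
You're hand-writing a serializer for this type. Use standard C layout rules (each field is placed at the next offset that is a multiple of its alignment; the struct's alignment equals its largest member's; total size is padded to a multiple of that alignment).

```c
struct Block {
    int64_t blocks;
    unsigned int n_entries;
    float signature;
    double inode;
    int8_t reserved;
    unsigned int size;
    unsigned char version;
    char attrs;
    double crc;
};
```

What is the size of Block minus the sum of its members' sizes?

0..8  blocks  (8B, 8-aligned)
8..12  n_entries  (4B, 4-aligned)
12..16  signature  (4B, 4-aligned)
16..24  inode  (8B, 8-aligned)
24..25  reserved  (1B, 1-aligned)
25..28  -- padding (3B)
28..32  size  (4B, 4-aligned)
32..33  version  (1B, 1-aligned)
33..34  attrs  (1B, 1-aligned)
34..40  -- padding (6B)
40..48  crc  (8B, 8-aligned)
sizeof = 48, alignof = 8
data bytes 39, size 48 → padding 9

9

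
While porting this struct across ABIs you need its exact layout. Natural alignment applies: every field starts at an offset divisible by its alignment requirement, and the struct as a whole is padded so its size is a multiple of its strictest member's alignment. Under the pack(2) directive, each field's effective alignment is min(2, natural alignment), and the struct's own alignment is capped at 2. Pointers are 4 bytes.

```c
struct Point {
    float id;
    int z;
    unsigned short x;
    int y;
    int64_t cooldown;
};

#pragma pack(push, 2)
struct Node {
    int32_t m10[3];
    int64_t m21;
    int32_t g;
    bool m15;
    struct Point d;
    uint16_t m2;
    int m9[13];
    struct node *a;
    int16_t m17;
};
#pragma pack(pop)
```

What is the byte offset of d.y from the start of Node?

38

Point: @0: id [4B, align 4] → 4; @4: z [4B, align 4] → 8; @8: x [2B, align 2] → 10; +2 pad (align 4); @12: y [4B, align 4] → 16; @16: cooldown [8B, align 8] → 24; size 24, align 8
@0: m10 [12B, align 2] → 12
@12: m21 [8B, align 2] → 20
@20: g [4B, align 2] → 24
@24: m15 [1B, align 1] → 25
+1 pad (align 2)
@26: d [24B, align 2] → 50
within Point: y at 12
26 + 12 = 38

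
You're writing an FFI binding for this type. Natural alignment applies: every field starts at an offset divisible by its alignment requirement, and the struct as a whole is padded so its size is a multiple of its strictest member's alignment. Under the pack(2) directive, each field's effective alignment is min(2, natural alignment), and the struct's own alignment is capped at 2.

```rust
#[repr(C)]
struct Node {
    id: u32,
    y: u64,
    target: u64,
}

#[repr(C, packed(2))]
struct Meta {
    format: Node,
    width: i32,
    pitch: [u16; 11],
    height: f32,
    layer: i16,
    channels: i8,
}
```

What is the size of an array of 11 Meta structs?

Node: @0: id [4B, align 4] → 4; +4 pad (align 8); @8: y [8B, align 8] → 16; @16: target [8B, align 8] → 24; size 24, align 8
@0: format [24B, align 2] → 24
@24: width [4B, align 2] → 28
@28: pitch [22B, align 2] → 50
@50: height [4B, align 2] → 54
@54: layer [2B, align 2] → 56
@56: channels [1B, align 1] → 57
+1 tail pad (align 2)
size 58, align 2
array of 11: 11 × 58 = 638

638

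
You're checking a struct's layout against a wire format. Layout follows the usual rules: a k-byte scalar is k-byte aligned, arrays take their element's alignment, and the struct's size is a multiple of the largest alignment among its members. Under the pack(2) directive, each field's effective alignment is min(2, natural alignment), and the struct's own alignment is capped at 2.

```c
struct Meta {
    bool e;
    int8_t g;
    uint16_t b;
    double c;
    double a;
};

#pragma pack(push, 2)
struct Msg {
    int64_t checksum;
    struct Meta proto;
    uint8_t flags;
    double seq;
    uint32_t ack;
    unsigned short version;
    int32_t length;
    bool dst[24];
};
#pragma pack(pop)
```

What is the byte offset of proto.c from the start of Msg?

Meta: @0: e [1B, align 1] → 1; @1: g [1B, align 1] → 2; @2: b [2B, align 2] → 4; +4 pad (align 8); @8: c [8B, align 8] → 16; @16: a [8B, align 8] → 24; size 24, align 8
@0: checksum [8B, align 2] → 8
@8: proto [24B, align 2] → 32
within Meta: c at 8
8 + 8 = 16

16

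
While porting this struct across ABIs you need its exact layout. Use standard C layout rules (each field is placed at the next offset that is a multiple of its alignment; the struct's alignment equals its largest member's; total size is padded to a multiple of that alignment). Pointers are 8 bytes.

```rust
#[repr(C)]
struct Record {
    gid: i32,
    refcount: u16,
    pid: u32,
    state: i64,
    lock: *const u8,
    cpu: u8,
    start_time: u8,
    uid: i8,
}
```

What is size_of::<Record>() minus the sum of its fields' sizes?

0..4  gid  (4B, 4-aligned)
4..6  refcount  (2B, 2-aligned)
6..8  -- padding (2B)
8..12  pid  (4B, 4-aligned)
12..16  -- padding (4B)
16..24  state  (8B, 8-aligned)
24..32  lock  (8B, 8-aligned)
32..33  cpu  (1B, 1-aligned)
33..34  start_time  (1B, 1-aligned)
34..35  uid  (1B, 1-aligned)
35..40  -- tail padding (5B)
sizeof = 40, alignof = 8
data bytes 29, size 40 → padding 11

11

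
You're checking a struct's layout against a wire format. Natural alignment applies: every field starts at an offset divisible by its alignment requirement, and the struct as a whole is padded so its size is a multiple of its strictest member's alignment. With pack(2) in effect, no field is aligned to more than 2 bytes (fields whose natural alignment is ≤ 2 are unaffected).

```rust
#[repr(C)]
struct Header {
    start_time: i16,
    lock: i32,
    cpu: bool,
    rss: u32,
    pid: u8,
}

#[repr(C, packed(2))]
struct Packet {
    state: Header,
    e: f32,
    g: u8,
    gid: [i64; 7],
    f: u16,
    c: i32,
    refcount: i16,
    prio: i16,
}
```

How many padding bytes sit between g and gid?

Header: start_time at 0 (size 2, align 2) → ends 2; pad 2 to align 4 for lock; lock at 4 (size 4, align 4) → ends 8; cpu at 8 (size 1, align 1) → ends 9; pad 3 to align 4 for rss; rss at 12 (size 4, align 4) → ends 16; pid at 16 (size 1, align 1) → ends 17; tail pad 3 to reach multiple of 4; total 20 bytes, alignment 4
state at 0 (size 20, align 2) → ends 20
e at 20 (size 4, align 2) → ends 24
g at 24 (size 1, align 1) → ends 25
pad 1 to align 2 for gid
gid at 26 (size 56, align 2) → ends 82

1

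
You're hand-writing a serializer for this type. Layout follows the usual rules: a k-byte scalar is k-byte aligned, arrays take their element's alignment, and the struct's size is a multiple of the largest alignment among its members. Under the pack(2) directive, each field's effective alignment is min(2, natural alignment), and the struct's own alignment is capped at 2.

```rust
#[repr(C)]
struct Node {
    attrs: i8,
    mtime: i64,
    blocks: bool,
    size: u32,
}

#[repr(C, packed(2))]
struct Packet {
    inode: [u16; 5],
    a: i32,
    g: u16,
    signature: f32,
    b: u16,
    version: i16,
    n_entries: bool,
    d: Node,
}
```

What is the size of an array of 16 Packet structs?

Node: 0..1  attrs  (1B, 1-aligned); 1..8  -- padding (7B); 8..16  mtime  (8B, 8-aligned); 16..17  blocks  (1B, 1-aligned); 17..20  -- padding (3B); 20..24  size  (4B, 4-aligned); sizeof = 24, alignof = 8
0..10  inode  (10B, 2-aligned)
10..14  a  (4B, 2-aligned)
14..16  g  (2B, 2-aligned)
16..20  signature  (4B, 2-aligned)
20..22  b  (2B, 2-aligned)
22..24  version  (2B, 2-aligned)
24..25  n_entries  (1B, 1-aligned)
25..26  -- padding (1B)
26..50  d  (24B, 2-aligned)
sizeof = 50, alignof = 2
array of 16: 16 × 50 = 800

800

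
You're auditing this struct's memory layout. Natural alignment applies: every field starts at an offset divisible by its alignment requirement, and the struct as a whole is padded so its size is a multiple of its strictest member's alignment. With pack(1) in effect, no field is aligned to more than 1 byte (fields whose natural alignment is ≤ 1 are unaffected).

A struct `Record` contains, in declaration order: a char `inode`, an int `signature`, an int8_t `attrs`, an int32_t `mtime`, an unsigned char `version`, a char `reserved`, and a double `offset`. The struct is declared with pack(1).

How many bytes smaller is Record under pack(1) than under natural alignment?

natural layout:
  @0: inode [1B, align 1] → 1
  +3 pad (align 4)
  @4: signature [4B, align 4] → 8
  @8: attrs [1B, align 1] → 9
  +3 pad (align 4)
  @12: mtime [4B, align 4] → 16
  @16: version [1B, align 1] → 17
  @17: reserved [1B, align 1] → 18
  +6 pad (align 8)
  @24: offset [8B, align 8] → 32
  size 32, align 8
packed(1) layout:
  @0: inode [1B, align 1] → 1
  @1: signature [4B, align 1] → 5
  @5: attrs [1B, align 1] → 6
  @6: mtime [4B, align 1] → 10
  @10: version [1B, align 1] → 11
  @11: reserved [1B, align 1] → 12
  @12: offset [8B, align 1] → 20
  size 20, align 1
32 − 20 = 12

12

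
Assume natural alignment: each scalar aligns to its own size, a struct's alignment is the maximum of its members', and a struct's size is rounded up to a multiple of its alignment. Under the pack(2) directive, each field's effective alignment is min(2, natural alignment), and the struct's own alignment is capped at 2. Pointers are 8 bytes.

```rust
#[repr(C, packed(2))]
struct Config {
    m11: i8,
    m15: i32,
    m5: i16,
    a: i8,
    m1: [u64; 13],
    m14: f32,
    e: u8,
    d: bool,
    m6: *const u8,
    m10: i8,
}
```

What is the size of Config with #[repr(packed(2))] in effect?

130

m11 at 0 (size 1, align 1) → ends 1
pad 1 to align 2 for m15
m15 at 2 (size 4, align 2) → ends 6
m5 at 6 (size 2, align 2) → ends 8
a at 8 (size 1, align 1) → ends 9
pad 1 to align 2 for m1
m1 at 10 (size 104, align 2) → ends 114
m14 at 114 (size 4, align 2) → ends 118
e at 118 (size 1, align 1) → ends 119
d at 119 (size 1, align 1) → ends 120
m6 at 120 (size 8, align 2) → ends 128
m10 at 128 (size 1, align 1) → ends 129
tail pad 1 to reach multiple of 2
total 130 bytes, alignment 2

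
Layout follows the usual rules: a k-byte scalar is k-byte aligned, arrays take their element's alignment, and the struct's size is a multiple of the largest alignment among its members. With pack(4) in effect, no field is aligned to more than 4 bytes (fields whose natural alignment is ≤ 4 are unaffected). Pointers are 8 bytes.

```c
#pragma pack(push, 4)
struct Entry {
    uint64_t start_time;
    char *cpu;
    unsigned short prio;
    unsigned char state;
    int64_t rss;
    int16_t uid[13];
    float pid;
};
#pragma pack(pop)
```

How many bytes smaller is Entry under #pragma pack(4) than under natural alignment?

natural layout:
  @0: start_time [8B, align 8] → 8
  @8: cpu [8B, align 8] → 16
  @16: prio [2B, align 2] → 18
  @18: state [1B, align 1] → 19
  +5 pad (align 8)
  @24: rss [8B, align 8] → 32
  @32: uid [26B, align 2] → 58
  +2 pad (align 4)
  @60: pid [4B, align 4] → 64
  size 64, align 8
packed(4) layout:
  @0: start_time [8B, align 4] → 8
  @8: cpu [8B, align 4] → 16
  @16: prio [2B, align 2] → 18
  @18: state [1B, align 1] → 19
  +1 pad (align 4)
  @20: rss [8B, align 4] → 28
  @28: uid [26B, align 2] → 54
  +2 pad (align 4)
  @56: pid [4B, align 4] → 60
  size 60, align 4
64 − 60 = 4

4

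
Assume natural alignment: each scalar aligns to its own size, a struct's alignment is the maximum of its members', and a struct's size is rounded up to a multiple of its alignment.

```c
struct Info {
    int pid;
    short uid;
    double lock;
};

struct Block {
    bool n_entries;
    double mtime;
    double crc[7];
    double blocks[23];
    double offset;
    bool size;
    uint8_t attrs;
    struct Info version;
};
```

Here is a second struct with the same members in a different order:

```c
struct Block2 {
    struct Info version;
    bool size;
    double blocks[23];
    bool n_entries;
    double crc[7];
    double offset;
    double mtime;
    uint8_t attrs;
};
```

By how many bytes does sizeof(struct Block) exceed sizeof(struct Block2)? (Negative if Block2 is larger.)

-8

Info: 0..4  pid  (4B, 4-aligned); 4..6  uid  (2B, 2-aligned); 6..8  -- padding (2B); 8..16  lock  (8B, 8-aligned); sizeof = 16, alignof = 8
0..1  n_entries  (1B, 1-aligned)
1..8  -- padding (7B)
8..16  mtime  (8B, 8-aligned)
16..72  crc  (56B, 8-aligned)
72..256  blocks  (184B, 8-aligned)
256..264  offset  (8B, 8-aligned)
264..265  size  (1B, 1-aligned)
265..266  attrs  (1B, 1-aligned)
266..272  -- padding (6B)
272..288  version  (16B, 8-aligned)
sizeof = 288, alignof = 8
— Block2 —
0..16  version  (16B, 8-aligned)
16..17  size  (1B, 1-aligned)
17..24  -- padding (7B)
24..208  blocks  (184B, 8-aligned)
208..209  n_entries  (1B, 1-aligned)
209..216  -- padding (7B)
216..272  crc  (56B, 8-aligned)
272..280  offset  (8B, 8-aligned)
280..288  mtime  (8B, 8-aligned)
288..289  attrs  (1B, 1-aligned)
289..296  -- tail padding (7B)
sizeof = 296, alignof = 8
288 − 296 = -8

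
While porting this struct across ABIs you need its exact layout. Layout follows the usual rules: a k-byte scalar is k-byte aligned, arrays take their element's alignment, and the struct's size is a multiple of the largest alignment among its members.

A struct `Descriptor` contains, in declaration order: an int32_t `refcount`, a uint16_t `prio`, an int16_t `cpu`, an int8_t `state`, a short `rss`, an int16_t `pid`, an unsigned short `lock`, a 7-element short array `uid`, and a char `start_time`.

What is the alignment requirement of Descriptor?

member alignments: refcount=4, prio=2, cpu=2, state=1, rss=2, pid=2, lock=2, uid=2, start_time=1
max = 4

4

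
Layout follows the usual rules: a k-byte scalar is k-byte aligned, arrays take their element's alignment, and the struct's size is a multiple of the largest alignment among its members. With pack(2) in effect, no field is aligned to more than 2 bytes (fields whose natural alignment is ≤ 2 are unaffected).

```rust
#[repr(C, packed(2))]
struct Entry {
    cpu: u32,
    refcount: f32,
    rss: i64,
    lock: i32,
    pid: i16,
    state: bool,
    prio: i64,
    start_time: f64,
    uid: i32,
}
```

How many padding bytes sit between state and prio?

1

cpu at 0 (size 4, align 2) → ends 4
refcount at 4 (size 4, align 2) → ends 8
rss at 8 (size 8, align 2) → ends 16
lock at 16 (size 4, align 2) → ends 20
pid at 20 (size 2, align 2) → ends 22
state at 22 (size 1, align 1) → ends 23
pad 1 to align 2 for prio
prio at 24 (size 8, align 2) → ends 32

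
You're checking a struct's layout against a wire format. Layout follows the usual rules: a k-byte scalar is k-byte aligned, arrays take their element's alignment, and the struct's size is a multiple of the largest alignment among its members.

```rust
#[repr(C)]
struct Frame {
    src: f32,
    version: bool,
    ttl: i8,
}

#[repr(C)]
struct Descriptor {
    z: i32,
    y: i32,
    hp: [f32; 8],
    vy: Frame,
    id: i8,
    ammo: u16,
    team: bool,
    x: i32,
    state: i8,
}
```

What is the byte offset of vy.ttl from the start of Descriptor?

Frame: src at 0 (size 4, align 4) → ends 4; version at 4 (size 1, align 1) → ends 5; ttl at 5 (size 1, align 1) → ends 6; tail pad 2 to reach multiple of 4; total 8 bytes, alignment 4
z at 0 (size 4, align 4) → ends 4
y at 4 (size 4, align 4) → ends 8
hp at 8 (size 32, align 4) → ends 40
vy at 40 (size 8, align 4) → ends 48
within Frame: ttl at 5
40 + 5 = 45

45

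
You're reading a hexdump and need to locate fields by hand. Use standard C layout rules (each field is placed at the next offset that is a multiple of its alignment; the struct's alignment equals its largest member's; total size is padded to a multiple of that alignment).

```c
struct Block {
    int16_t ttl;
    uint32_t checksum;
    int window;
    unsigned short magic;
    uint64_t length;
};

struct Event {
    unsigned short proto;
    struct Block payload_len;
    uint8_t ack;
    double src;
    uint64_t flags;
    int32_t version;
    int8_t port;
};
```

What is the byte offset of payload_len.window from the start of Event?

Block: @0: ttl [2B, align 2] → 2; +2 pad (align 4); @4: checksum [4B, align 4] → 8; @8: window [4B, align 4] → 12; @12: magic [2B, align 2] → 14; +2 pad (align 8); @16: length [8B, align 8] → 24; size 24, align 8
@0: proto [2B, align 2] → 2
+6 pad (align 8)
@8: payload_len [24B, align 8] → 32
within Block: window at 8
8 + 8 = 16

16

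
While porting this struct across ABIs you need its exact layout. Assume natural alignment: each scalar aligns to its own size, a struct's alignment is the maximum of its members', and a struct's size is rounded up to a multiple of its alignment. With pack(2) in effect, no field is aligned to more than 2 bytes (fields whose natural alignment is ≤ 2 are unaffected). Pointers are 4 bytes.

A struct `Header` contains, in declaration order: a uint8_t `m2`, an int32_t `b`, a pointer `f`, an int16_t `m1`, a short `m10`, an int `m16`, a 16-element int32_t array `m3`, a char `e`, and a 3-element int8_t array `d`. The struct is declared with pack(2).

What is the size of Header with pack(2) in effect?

@0: m2 [1B, align 1] → 1
+1 pad (align 2)
@2: b [4B, align 2] → 6
@6: f [4B, align 2] → 10
@10: m1 [2B, align 2] → 12
@12: m10 [2B, align 2] → 14
@14: m16 [4B, align 2] → 18
@18: m3 [64B, align 2] → 82
@82: e [1B, align 1] → 83
@83: d [3B, align 1] → 86
size 86, align 2

86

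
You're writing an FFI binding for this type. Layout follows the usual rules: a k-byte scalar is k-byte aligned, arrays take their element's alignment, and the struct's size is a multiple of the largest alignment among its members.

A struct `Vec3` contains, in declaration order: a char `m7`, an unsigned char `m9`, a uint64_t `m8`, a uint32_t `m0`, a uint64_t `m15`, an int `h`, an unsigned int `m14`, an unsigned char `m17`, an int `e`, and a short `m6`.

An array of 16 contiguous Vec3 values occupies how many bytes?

896

m7 at 0 (size 1, align 1) → ends 1
m9 at 1 (size 1, align 1) → ends 2
pad 6 to align 8 for m8
m8 at 8 (size 8, align 8) → ends 16
m0 at 16 (size 4, align 4) → ends 20
pad 4 to align 8 for m15
m15 at 24 (size 8, align 8) → ends 32
h at 32 (size 4, align 4) → ends 36
m14 at 36 (size 4, align 4) → ends 40
m17 at 40 (size 1, align 1) → ends 41
pad 3 to align 4 for e
e at 44 (size 4, align 4) → ends 48
m6 at 48 (size 2, align 2) → ends 50
tail pad 6 to reach multiple of 8
total 56 bytes, alignment 8
array of 16: 16 × 56 = 896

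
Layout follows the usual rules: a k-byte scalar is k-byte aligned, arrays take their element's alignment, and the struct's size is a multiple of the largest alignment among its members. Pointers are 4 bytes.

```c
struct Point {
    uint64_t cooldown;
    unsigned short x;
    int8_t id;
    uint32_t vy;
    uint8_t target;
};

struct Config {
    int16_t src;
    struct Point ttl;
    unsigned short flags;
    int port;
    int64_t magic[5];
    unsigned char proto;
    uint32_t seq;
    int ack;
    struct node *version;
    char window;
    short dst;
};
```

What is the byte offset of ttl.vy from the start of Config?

Point: @0: cooldown [8B, align 8] → 8; @8: x [2B, align 2] → 10; @10: id [1B, align 1] → 11; +1 pad (align 4); @12: vy [4B, align 4] → 16; @16: target [1B, align 1] → 17; +7 tail pad (align 8); size 24, align 8
@0: src [2B, align 2] → 2
+6 pad (align 8)
@8: ttl [24B, align 8] → 32
within Point: vy at 12
8 + 12 = 20

20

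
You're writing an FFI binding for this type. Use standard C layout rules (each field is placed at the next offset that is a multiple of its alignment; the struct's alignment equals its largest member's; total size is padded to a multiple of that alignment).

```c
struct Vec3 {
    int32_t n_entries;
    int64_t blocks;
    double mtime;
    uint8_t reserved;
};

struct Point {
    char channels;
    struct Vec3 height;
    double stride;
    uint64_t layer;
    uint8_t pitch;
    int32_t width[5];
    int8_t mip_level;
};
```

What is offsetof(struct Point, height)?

8

Vec3: 0..4  n_entries  (4B, 4-aligned); 4..8  -- padding (4B); 8..16  blocks  (8B, 8-aligned); 16..24  mtime  (8B, 8-aligned); 24..25  reserved  (1B, 1-aligned); 25..32  -- tail padding (7B); sizeof = 32, alignof = 8
0..1  channels  (1B, 1-aligned)
1..8  -- padding (7B)
8..40  height  (32B, 8-aligned)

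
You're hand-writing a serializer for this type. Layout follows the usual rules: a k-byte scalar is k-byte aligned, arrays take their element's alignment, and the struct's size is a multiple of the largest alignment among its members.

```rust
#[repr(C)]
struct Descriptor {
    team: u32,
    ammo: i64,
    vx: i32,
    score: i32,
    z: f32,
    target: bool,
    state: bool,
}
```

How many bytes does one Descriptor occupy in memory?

0..4  team  (4B, 4-aligned)
4..8  -- padding (4B)
8..16  ammo  (8B, 8-aligned)
16..20  vx  (4B, 4-aligned)
20..24  score  (4B, 4-aligned)
24..28  z  (4B, 4-aligned)
28..29  target  (1B, 1-aligned)
29..30  state  (1B, 1-aligned)
30..32  -- tail padding (2B)
sizeof = 32, alignof = 8

32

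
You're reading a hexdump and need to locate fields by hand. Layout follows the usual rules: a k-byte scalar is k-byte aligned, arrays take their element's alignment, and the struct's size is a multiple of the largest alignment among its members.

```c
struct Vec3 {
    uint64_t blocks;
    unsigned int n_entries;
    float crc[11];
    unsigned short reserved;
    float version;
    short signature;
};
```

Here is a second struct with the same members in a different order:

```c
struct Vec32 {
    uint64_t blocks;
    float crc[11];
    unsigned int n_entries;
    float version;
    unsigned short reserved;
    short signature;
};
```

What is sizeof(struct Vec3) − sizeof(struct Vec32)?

0..8  blocks  (8B, 8-aligned)
8..12  n_entries  (4B, 4-aligned)
12..56  crc  (44B, 4-aligned)
56..58  reserved  (2B, 2-aligned)
58..60  -- padding (2B)
60..64  version  (4B, 4-aligned)
64..66  signature  (2B, 2-aligned)
66..72  -- tail padding (6B)
sizeof = 72, alignof = 8
— Vec32 —
0..8  blocks  (8B, 8-aligned)
8..52  crc  (44B, 4-aligned)
52..56  n_entries  (4B, 4-aligned)
56..60  version  (4B, 4-aligned)
60..62  reserved  (2B, 2-aligned)
62..64  signature  (2B, 2-aligned)
sizeof = 64, alignof = 8
72 − 64 = 8

8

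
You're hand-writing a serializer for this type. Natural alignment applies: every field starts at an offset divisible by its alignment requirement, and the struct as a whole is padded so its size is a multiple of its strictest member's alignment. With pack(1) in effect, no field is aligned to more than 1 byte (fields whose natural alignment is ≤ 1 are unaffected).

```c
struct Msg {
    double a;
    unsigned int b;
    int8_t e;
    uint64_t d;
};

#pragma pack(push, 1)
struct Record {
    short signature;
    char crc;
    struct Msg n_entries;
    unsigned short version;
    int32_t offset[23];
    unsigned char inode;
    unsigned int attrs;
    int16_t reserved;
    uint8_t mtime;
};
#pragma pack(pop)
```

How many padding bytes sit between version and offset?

0

Msg: 0..8  a  (8B, 8-aligned); 8..12  b  (4B, 4-aligned); 12..13  e  (1B, 1-aligned); 13..16  -- padding (3B); 16..24  d  (8B, 8-aligned); sizeof = 24, alignof = 8
0..2  signature  (2B, 1-aligned)
2..3  crc  (1B, 1-aligned)
3..27  n_entries  (24B, 1-aligned)
27..29  version  (2B, 1-aligned)
29..121  offset  (92B, 1-aligned)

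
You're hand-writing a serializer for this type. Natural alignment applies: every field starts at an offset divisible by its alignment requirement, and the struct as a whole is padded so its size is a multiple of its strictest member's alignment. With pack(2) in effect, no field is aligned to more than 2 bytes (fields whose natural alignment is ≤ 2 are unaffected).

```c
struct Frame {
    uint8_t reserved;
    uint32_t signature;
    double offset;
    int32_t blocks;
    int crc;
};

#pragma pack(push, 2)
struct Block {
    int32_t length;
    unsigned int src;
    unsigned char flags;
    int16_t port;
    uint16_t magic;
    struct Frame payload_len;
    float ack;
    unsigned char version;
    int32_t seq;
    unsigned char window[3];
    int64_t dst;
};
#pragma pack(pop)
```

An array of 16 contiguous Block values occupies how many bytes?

Frame: @0: reserved [1B, align 1] → 1; +3 pad (align 4); @4: signature [4B, align 4] → 8; @8: offset [8B, align 8] → 16; @16: blocks [4B, align 4] → 20; @20: crc [4B, align 4] → 24; size 24, align 8
@0: length [4B, align 2] → 4
@4: src [4B, align 2] → 8
@8: flags [1B, align 1] → 9
+1 pad (align 2)
@10: port [2B, align 2] → 12
@12: magic [2B, align 2] → 14
@14: payload_len [24B, align 2] → 38
@38: ack [4B, align 2] → 42
@42: version [1B, align 1] → 43
+1 pad (align 2)
@44: seq [4B, align 2] → 48
@48: window [3B, align 1] → 51
+1 pad (align 2)
@52: dst [8B, align 2] → 60
size 60, align 2
array of 16: 16 × 60 = 960

960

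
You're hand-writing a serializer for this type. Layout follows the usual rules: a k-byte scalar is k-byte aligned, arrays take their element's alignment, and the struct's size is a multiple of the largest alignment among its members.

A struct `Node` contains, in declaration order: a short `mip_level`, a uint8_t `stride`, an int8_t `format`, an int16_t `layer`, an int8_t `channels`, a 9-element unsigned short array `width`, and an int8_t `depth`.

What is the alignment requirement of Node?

2

member alignments: mip_level=2, stride=1, format=1, layer=2, channels=1, width=2, depth=1
max = 2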